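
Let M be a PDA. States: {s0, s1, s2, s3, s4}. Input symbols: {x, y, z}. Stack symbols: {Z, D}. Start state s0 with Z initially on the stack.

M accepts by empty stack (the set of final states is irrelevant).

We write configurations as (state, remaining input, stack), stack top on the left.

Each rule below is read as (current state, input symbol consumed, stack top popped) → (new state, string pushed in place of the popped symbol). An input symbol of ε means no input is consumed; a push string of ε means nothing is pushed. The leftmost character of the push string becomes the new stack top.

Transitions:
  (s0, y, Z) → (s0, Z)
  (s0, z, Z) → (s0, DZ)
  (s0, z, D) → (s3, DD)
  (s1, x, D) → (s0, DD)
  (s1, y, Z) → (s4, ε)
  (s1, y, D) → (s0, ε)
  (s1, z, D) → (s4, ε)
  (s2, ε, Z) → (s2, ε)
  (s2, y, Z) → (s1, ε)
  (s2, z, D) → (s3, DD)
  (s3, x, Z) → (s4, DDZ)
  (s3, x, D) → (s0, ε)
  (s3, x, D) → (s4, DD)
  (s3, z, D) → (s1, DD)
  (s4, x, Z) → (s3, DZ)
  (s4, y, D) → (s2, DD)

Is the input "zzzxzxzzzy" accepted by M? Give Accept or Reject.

Reject

No computation consumes all input and empties the stack.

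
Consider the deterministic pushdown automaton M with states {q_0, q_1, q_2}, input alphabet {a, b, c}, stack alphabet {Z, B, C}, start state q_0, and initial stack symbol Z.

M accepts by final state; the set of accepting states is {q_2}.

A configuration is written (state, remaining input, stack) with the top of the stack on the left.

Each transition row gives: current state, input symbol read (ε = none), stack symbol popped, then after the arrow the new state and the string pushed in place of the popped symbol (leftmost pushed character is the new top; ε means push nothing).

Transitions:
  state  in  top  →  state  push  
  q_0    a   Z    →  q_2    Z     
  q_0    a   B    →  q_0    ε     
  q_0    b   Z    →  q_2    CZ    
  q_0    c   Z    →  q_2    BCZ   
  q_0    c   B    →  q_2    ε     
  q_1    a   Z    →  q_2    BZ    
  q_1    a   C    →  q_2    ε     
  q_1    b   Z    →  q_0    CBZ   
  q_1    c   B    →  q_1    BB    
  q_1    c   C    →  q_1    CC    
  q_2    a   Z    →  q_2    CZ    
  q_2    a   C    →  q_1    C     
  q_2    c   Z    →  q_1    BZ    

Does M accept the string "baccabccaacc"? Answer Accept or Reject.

Reject

(q_0, baccabccaacc, Z)
  read b, top Z: go to q_2, push CZ → (q_2, accabccaacc, CZ)
  read a, top C: go to q_1, push C → (q_1, ccabccaacc, CZ)
  read c, top C: go to q_1, push CC → (q_1, cabccaacc, CCZ)
  read c, top C: go to q_1, push CC → (q_1, abccaacc, CCCZ)
  read a, top C: go to q_2, push ε → (q_2, bccaacc, CCZ)
No transition applies at (q_2, bccaacc, CCZ); input not fully consumed.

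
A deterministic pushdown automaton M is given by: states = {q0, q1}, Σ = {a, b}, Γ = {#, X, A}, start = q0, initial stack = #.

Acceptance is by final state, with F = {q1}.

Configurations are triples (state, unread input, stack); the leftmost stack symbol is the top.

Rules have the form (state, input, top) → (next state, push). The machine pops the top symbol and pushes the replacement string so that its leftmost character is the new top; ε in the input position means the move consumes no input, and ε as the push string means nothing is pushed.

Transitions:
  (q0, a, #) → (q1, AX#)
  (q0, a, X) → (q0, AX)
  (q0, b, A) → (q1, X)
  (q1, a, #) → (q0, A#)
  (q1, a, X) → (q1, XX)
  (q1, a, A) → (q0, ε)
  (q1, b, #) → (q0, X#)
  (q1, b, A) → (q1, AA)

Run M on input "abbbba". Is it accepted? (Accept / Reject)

(q0, abbbba, #)
  read a, top #: go to q1, push AX# → (q1, bbbba, AX#)
  read b, top A: go to q1, push AA → (q1, bbba, AAX#)
  read b, top A: go to q1, push AA → (q1, bba, AAAX#)
  read b, top A: go to q1, push AA → (q1, ba, AAAAX#)
  read b, top A: go to q1, push AA → (q1, a, AAAAAX#)
  read a, top A: go to q0, push ε → (q0, ε, AAAAX#)
All input consumed; state q0 ∉ F and no further ε-move applies.

Reject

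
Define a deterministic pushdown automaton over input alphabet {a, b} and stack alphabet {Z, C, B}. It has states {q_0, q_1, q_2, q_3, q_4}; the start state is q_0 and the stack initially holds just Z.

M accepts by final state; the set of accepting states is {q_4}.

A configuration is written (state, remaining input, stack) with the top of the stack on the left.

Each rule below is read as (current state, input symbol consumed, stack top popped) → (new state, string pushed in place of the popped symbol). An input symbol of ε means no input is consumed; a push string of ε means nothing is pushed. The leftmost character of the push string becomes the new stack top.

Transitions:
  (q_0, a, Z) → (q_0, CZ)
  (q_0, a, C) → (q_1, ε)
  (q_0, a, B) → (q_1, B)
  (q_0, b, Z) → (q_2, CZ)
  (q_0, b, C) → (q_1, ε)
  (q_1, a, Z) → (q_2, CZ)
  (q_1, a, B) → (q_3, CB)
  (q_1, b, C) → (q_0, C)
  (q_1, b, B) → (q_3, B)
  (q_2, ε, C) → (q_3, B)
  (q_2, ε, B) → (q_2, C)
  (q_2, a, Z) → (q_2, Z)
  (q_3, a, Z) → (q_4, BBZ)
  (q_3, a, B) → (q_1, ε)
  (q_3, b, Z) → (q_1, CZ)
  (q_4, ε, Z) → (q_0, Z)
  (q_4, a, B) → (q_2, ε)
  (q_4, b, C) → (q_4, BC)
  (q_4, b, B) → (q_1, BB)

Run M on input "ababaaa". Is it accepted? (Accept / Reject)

(q_0, ababaaa, Z)
  read a, top Z: go to q_0, push CZ → (q_0, babaaa, CZ)
  read b, top C: go to q_1, push ε → (q_1, abaaa, Z)
  read a, top Z: go to q_2, push CZ → (q_2, baaa, CZ)
  ε-move, top C: go to q_3, push B → (q_3, baaa, BZ)
No transition applies at (q_3, baaa, BZ); input not fully consumed.

Reject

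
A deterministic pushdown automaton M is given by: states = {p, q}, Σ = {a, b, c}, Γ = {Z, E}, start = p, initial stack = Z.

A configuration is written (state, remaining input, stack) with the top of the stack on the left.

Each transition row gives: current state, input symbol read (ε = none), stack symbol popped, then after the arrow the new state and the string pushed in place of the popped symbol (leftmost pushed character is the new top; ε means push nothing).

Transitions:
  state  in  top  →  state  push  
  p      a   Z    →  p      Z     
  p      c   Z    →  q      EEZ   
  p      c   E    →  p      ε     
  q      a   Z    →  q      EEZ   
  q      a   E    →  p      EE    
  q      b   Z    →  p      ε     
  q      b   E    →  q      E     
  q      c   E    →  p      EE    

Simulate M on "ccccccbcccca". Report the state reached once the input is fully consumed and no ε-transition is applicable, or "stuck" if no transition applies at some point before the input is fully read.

(p, ccccccbcccca, Z) ⊢ (q, cccccbcccca, EEZ) ⊢ (p, ccccbcccca, EEEZ) ⊢ (p, cccbcccca, EEZ) ⊢ (p, ccbcccca, EZ) ⊢ (p, cbcccca, Z) ⊢ (q, bcccca, EEZ) ⊢ (q, cccca, EEZ) ⊢ (p, ccca, EEEZ) ⊢ (p, cca, EEZ) ⊢ (p, ca, EZ) ⊢ (p, a, Z) ⊢ (p, ε, Z)
All input consumed; M is in state p.

p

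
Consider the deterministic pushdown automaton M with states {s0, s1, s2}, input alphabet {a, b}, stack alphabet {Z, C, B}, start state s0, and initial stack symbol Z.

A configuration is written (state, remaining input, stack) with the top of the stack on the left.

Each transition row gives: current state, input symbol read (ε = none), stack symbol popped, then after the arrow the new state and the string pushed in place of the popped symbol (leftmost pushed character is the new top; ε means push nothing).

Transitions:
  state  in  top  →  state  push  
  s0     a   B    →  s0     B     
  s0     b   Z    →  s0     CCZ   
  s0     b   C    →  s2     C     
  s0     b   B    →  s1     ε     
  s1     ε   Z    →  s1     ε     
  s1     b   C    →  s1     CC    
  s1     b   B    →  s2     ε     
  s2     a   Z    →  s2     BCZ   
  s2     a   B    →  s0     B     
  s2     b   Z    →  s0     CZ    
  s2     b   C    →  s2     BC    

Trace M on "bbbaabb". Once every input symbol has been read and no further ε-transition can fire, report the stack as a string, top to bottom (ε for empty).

(s0, bbbaabb, Z)
  read b, top Z: go to s0, push CCZ → (s0, bbaabb, CCZ)
  read b, top C: go to s2, push C → (s2, baabb, CCZ)
  read b, top C: go to s2, push BC → (s2, aabb, BCCZ)
  read a, top B: go to s0, push B → (s0, abb, BCCZ)
  read a, top B: go to s0, push B → (s0, bb, BCCZ)
  read b, top B: go to s1, push ε → (s1, b, CCZ)
  read b, top C: go to s1, push CC → (s1, ε, CCCZ)
All input consumed in state s1 with stack CCCZ.

CCCZ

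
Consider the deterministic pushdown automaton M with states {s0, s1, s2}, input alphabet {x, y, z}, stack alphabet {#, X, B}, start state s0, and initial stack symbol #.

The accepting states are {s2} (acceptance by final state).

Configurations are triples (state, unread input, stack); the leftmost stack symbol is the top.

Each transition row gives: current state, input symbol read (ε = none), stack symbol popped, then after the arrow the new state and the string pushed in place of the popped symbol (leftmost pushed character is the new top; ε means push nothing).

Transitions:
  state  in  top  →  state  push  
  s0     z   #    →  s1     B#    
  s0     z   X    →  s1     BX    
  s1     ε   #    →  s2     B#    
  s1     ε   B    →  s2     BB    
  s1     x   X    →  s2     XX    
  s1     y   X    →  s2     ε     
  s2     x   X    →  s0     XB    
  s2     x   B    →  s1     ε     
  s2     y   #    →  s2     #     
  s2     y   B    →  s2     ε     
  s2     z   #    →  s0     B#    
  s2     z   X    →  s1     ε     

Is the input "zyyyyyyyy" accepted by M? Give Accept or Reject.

Accept

(s0, zyyyyyyyy, #)
  read z, top #: go to s1, push B# → (s1, yyyyyyyy, B#)
  ε-move, top B: go to s2, push BB → (s2, yyyyyyyy, BB#)
  read y, top B: go to s2, push ε → (s2, yyyyyyy, B#)
  read y, top B: go to s2, push ε → (s2, yyyyyy, #)
  read y, top #: go to s2, push # → (s2, yyyyy, #)
  read y, top #: go to s2, push # → (s2, yyyy, #)
  read y, top #: go to s2, push # → (s2, yyy, #)
  read y, top #: go to s2, push # → (s2, yy, #)
  read y, top #: go to s2, push # → (s2, y, #)
  read y, top #: go to s2, push # → (s2, ε, #)
All input consumed; state s2 ∈ F.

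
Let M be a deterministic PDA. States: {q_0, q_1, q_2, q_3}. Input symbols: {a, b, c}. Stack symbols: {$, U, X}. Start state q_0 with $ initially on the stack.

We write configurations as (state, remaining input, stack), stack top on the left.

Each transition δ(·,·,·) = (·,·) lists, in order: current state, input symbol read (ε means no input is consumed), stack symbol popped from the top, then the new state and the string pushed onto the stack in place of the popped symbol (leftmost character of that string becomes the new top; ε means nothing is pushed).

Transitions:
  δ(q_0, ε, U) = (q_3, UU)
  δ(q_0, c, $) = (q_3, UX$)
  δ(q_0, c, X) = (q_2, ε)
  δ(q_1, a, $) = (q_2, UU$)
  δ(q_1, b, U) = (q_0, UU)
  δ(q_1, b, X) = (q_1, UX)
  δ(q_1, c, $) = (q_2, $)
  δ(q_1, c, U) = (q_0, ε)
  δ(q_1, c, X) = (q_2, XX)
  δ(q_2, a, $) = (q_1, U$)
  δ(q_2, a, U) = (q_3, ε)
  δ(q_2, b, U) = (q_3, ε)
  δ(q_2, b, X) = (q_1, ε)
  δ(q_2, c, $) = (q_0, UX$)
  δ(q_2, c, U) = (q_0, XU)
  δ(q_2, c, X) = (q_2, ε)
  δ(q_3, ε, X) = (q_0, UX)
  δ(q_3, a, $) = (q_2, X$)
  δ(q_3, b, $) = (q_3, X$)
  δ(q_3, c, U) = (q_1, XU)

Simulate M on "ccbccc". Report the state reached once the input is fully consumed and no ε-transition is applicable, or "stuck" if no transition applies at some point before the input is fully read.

q_0

(q_0, ccbccc, $) ⊢ (q_3, cbccc, UX$) ⊢ (q_1, bccc, XUX$) ⊢ (q_1, ccc, UXUX$) ⊢ (q_0, cc, XUX$) ⊢ (q_2, c, UX$) ⊢ (q_0, ε, XUX$)
All input consumed; M is in state q_0.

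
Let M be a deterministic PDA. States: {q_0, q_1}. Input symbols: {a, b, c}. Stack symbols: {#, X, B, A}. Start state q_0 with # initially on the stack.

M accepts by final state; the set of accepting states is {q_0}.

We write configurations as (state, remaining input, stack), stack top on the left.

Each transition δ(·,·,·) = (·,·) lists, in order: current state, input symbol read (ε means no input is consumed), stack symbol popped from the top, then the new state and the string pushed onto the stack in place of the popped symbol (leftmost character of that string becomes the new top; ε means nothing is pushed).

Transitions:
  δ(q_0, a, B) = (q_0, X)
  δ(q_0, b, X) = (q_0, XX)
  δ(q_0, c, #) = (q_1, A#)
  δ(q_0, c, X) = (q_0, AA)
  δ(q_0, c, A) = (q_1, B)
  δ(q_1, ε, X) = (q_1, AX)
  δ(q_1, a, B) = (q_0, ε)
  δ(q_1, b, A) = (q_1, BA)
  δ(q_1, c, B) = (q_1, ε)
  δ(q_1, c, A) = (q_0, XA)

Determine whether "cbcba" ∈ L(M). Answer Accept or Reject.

Accept

(q_0, cbcba, #)
  read c, top #: go to q_1, push A# → (q_1, bcba, A#)
  read b, top A: go to q_1, push BA → (q_1, cba, BA#)
  read c, top B: go to q_1, push ε → (q_1, ba, A#)
  read b, top A: go to q_1, push BA → (q_1, a, BA#)
  read a, top B: go to q_0, push ε → (q_0, ε, A#)
All input consumed; state q_0 ∈ F.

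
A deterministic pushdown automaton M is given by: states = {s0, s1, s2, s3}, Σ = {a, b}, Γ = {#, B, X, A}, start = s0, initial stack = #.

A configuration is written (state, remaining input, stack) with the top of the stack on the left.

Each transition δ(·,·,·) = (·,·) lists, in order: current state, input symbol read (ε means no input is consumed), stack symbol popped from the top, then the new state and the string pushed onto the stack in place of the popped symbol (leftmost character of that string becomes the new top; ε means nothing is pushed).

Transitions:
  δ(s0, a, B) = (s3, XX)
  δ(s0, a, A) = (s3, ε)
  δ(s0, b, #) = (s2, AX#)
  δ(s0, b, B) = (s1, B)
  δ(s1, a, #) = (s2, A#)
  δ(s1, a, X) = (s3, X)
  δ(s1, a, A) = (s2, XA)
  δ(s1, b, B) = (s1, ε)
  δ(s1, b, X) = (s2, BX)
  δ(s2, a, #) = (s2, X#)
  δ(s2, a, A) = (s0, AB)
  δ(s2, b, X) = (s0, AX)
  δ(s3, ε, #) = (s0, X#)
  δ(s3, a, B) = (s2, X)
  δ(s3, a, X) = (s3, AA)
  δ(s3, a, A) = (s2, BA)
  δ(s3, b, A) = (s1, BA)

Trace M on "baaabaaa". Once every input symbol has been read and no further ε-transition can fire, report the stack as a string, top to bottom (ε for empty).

(s0, baaabaaa, #) ⊢ (s2, aaabaaa, AX#) ⊢ (s0, aabaaa, ABX#) ⊢ (s3, abaaa, BX#) ⊢ (s2, baaa, XX#) ⊢ (s0, aaa, AXX#) ⊢ (s3, aa, XX#) ⊢ (s3, a, AAX#) ⊢ (s2, ε, BAAX#)
All input consumed in state s2 with stack BAAX#.

BAAX#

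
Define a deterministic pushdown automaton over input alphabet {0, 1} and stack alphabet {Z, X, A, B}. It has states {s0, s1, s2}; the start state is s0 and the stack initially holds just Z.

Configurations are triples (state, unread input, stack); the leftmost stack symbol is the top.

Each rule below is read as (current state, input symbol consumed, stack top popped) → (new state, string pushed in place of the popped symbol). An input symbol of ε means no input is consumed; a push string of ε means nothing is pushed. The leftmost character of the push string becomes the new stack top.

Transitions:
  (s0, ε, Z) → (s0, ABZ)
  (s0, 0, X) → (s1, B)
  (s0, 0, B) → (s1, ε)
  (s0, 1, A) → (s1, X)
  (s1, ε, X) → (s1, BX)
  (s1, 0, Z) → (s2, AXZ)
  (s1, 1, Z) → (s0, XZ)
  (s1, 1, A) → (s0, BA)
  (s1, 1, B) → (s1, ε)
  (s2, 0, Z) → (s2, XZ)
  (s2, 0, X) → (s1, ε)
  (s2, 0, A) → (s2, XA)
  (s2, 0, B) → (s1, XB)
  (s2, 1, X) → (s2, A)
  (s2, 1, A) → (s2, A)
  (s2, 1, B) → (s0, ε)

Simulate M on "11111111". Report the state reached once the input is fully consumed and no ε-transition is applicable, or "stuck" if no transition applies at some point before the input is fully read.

s1

(s0, 11111111, Z) ⊢ (s0, 11111111, ABZ) ⊢ (s1, 1111111, XBZ) ⊢ (s1, 1111111, BXBZ) ⊢ (s1, 111111, XBZ) ⊢ (s1, 111111, BXBZ) ⊢ (s1, 11111, XBZ) ⊢ (s1, 11111, BXBZ) ⊢ (s1, 1111, XBZ) ⊢ (s1, 1111, BXBZ) ⊢ (s1, 111, XBZ) ⊢ (s1, 111, BXBZ) ⊢ (s1, 11, XBZ) ⊢ (s1, 11, BXBZ) ⊢ (s1, 1, XBZ) ⊢ (s1, 1, BXBZ) ⊢ (s1, ε, XBZ) ⊢ (s1, ε, BXBZ)
All input consumed; M is in state s1.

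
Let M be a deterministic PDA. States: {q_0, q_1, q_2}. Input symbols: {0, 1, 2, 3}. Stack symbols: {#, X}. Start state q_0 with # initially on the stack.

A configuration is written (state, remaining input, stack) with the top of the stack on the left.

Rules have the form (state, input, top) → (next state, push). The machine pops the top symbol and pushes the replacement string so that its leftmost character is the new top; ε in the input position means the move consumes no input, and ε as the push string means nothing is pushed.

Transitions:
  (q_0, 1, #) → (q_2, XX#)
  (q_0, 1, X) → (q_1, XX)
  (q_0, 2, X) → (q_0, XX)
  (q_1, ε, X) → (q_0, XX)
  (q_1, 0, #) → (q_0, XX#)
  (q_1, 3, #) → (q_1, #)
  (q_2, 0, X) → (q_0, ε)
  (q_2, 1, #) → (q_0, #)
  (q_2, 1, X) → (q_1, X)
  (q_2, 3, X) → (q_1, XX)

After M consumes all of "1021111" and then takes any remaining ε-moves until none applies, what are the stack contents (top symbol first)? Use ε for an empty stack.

(q_0, 1021111, #)
  read 1, top #: go to q_2, push XX# → (q_2, 021111, XX#)
  read 0, top X: go to q_0, push ε → (q_0, 21111, X#)
  read 2, top X: go to q_0, push XX → (q_0, 1111, XX#)
  read 1, top X: go to q_1, push XX → (q_1, 111, XXX#)
  ε-move, top X: go to q_0, push XX → (q_0, 111, XXXX#)
  read 1, top X: go to q_1, push XX → (q_1, 11, XXXXX#)
  ε-move, top X: go to q_0, push XX → (q_0, 11, XXXXXX#)
  read 1, top X: go to q_1, push XX → (q_1, 1, XXXXXXX#)
  ε-move, top X: go to q_0, push XX → (q_0, 1, XXXXXXXX#)
  read 1, top X: go to q_1, push XX → (q_1, ε, XXXXXXXXX#)
  ε-move, top X: go to q_0, push XX → (q_0, ε, XXXXXXXXXX#)
All input consumed in state q_0 with stack XXXXXXXXXX#.

XXXXXXXXXX#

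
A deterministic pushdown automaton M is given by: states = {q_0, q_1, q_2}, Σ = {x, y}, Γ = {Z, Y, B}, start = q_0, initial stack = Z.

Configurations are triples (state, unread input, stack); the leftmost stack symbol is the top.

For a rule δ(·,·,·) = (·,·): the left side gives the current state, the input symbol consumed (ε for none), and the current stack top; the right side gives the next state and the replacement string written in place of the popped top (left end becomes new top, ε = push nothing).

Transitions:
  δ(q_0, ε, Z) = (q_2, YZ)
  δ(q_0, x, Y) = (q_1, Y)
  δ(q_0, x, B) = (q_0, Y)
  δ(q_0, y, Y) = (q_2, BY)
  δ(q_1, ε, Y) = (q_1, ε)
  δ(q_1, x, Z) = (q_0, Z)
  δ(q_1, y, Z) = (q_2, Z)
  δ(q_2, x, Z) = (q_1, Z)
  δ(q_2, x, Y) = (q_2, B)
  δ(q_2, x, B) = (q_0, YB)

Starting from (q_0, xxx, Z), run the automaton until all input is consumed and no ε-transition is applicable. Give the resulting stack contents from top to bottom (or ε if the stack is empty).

(q_0, xxx, Z)
  ε-move, top Z: go to q_2, push YZ → (q_2, xxx, YZ)
  read x, top Y: go to q_2, push B → (q_2, xx, BZ)
  read x, top B: go to q_0, push YB → (q_0, x, YBZ)
  read x, top Y: go to q_1, push Y → (q_1, ε, YBZ)
  ε-move, top Y: go to q_1, push ε → (q_1, ε, BZ)
All input consumed in state q_1 with stack BZ.

BZ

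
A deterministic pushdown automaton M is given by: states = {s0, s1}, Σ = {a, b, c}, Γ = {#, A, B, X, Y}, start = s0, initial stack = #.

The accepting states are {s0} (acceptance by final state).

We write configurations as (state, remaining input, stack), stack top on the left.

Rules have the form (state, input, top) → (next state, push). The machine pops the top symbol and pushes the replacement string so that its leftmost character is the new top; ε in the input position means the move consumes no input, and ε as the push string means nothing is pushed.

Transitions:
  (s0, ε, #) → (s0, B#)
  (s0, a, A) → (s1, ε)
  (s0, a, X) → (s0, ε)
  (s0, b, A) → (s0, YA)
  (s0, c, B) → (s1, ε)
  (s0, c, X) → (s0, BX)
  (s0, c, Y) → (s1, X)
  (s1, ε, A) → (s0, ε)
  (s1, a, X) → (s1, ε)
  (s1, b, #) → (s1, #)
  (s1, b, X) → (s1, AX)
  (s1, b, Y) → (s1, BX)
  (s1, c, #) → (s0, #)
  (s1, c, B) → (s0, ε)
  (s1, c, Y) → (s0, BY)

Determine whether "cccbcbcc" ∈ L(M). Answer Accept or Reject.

Reject

(s0, cccbcbcc, #) ⊢ (s0, cccbcbcc, B#) ⊢ (s1, ccbcbcc, #) ⊢ (s0, cbcbcc, #) ⊢ (s0, cbcbcc, B#) ⊢ (s1, bcbcc, #) ⊢ (s1, cbcc, #) ⊢ (s0, bcc, #) ⊢ (s0, bcc, B#)
No transition applies at (s0, bcc, B#); input not fully consumed.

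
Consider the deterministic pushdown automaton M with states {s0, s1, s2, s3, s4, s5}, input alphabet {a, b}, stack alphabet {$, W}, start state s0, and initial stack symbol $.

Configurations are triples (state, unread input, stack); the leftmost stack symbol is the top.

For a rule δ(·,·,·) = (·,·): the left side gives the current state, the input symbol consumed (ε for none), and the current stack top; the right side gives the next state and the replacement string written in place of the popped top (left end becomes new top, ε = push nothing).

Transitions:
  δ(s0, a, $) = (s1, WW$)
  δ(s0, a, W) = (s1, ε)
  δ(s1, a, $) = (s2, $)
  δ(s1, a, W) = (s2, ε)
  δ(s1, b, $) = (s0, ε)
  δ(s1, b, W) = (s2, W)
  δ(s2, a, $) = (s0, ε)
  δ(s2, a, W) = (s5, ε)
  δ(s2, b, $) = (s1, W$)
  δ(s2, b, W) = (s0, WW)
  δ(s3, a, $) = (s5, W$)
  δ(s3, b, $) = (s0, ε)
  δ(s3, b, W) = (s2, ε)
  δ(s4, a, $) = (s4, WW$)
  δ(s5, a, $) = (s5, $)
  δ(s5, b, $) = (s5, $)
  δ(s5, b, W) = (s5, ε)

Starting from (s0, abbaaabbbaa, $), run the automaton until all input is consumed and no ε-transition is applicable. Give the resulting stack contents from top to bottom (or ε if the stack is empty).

$

(s0, abbaaabbbaa, $) ⊢ (s1, bbaaabbbaa, WW$) ⊢ (s2, baaabbbaa, WW$) ⊢ (s0, aaabbbaa, WWW$) ⊢ (s1, aabbbaa, WW$) ⊢ (s2, abbbaa, W$) ⊢ (s5, bbbaa, $) ⊢ (s5, bbaa, $) ⊢ (s5, baa, $) ⊢ (s5, aa, $) ⊢ (s5, a, $) ⊢ (s5, ε, $)
All input consumed in state s5 with stack $.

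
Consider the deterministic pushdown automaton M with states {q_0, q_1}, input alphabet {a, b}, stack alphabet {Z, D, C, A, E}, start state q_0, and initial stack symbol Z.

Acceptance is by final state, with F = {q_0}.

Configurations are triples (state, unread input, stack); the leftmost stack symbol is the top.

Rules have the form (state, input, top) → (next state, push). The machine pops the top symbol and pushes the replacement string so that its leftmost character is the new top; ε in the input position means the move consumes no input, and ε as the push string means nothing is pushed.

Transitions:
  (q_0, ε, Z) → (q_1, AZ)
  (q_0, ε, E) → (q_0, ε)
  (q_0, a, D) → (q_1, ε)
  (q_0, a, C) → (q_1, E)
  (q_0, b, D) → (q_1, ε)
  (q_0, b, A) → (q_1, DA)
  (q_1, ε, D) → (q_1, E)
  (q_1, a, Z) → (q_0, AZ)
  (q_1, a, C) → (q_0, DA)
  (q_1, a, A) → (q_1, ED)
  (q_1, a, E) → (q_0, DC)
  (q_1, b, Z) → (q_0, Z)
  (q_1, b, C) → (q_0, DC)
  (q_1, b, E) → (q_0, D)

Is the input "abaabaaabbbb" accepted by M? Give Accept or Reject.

Reject

(q_0, abaabaaabbbb, Z)
  ε-move, top Z: go to q_1, push AZ → (q_1, abaabaaabbbb, AZ)
  read a, top A: go to q_1, push ED → (q_1, baabaaabbbb, EDZ)
  read b, top E: go to q_0, push D → (q_0, aabaaabbbb, DDZ)
  read a, top D: go to q_1, push ε → (q_1, abaaabbbb, DZ)
  ε-move, top D: go to q_1, push E → (q_1, abaaabbbb, EZ)
  read a, top E: go to q_0, push DC → (q_0, baaabbbb, DCZ)
  read b, top D: go to q_1, push ε → (q_1, aaabbbb, CZ)
  read a, top C: go to q_0, push DA → (q_0, aabbbb, DAZ)
  read a, top D: go to q_1, push ε → (q_1, abbbb, AZ)
  read a, top A: go to q_1, push ED → (q_1, bbbb, EDZ)
  read b, top E: go to q_0, push D → (q_0, bbb, DDZ)
  read b, top D: go to q_1, push ε → (q_1, bb, DZ)
  ε-move, top D: go to q_1, push E → (q_1, bb, EZ)
  read b, top E: go to q_0, push D → (q_0, b, DZ)
  read b, top D: go to q_1, push ε → (q_1, ε, Z)
All input consumed; state q_1 ∉ F and no further ε-move applies.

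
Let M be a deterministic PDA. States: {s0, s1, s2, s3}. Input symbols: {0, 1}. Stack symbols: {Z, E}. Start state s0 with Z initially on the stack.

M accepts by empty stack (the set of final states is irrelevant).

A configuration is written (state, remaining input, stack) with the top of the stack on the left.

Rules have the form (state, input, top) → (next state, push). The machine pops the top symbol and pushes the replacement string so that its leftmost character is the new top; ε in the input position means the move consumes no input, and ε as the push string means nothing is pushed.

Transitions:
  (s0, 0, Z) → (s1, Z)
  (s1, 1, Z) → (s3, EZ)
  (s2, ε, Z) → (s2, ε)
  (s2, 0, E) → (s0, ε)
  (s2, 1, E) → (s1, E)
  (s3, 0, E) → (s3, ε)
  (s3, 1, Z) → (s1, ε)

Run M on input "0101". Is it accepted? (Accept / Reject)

Accept

(s0, 0101, Z)
  read 0, top Z: go to s1, push Z → (s1, 101, Z)
  read 1, top Z: go to s3, push EZ → (s3, 01, EZ)
  read 0, top E: go to s3, push ε → (s3, 1, Z)
  read 1, top Z: go to s1, push ε → (s1, ε, ε)
All input consumed and the stack is empty.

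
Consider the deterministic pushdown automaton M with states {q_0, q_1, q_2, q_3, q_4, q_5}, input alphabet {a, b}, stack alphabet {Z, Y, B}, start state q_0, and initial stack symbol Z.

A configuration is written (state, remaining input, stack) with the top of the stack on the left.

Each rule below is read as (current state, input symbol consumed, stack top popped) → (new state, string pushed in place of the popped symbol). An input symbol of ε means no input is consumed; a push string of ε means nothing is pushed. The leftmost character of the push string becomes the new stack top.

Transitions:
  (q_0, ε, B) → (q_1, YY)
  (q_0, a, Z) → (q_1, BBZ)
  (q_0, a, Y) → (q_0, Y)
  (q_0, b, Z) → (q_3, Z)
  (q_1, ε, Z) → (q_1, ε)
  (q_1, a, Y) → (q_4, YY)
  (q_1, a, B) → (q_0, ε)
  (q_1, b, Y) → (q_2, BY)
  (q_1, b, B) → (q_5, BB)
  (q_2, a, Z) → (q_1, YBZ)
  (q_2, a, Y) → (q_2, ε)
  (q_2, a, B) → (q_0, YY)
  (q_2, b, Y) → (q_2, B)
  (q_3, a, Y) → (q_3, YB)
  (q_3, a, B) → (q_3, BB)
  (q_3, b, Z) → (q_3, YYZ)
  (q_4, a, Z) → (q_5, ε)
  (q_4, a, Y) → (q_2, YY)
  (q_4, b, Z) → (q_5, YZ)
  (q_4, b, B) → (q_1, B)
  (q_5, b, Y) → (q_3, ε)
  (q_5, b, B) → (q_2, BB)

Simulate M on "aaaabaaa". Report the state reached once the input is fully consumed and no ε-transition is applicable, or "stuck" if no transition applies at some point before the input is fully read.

q_0

(q_0, aaaabaaa, Z) ⊢ (q_1, aaabaaa, BBZ) ⊢ (q_0, aabaaa, BZ) ⊢ (q_1, aabaaa, YYZ) ⊢ (q_4, abaaa, YYYZ) ⊢ (q_2, baaa, YYYYZ) ⊢ (q_2, aaa, BYYYZ) ⊢ (q_0, aa, YYYYYZ) ⊢ (q_0, a, YYYYYZ) ⊢ (q_0, ε, YYYYYZ)
All input consumed; M is in state q_0.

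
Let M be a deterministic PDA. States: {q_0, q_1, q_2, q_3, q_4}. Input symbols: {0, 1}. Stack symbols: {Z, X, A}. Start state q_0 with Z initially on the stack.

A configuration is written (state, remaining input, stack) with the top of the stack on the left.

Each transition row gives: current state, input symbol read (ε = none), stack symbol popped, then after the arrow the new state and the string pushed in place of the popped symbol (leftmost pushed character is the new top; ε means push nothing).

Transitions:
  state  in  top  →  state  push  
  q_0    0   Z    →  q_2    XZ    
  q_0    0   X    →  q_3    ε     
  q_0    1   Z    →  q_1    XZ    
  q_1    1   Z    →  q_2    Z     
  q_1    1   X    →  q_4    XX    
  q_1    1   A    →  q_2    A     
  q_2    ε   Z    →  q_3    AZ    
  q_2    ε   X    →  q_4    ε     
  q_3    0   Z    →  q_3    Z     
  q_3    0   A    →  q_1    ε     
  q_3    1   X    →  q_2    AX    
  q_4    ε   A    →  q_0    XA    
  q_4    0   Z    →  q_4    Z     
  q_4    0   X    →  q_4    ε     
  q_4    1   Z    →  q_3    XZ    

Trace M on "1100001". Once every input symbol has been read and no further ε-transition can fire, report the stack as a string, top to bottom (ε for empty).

XZ

(q_0, 1100001, Z)
  read 1, top Z: go to q_1, push XZ → (q_1, 100001, XZ)
  read 1, top X: go to q_4, push XX → (q_4, 00001, XXZ)
  read 0, top X: go to q_4, push ε → (q_4, 0001, XZ)
  read 0, top X: go to q_4, push ε → (q_4, 001, Z)
  read 0, top Z: go to q_4, push Z → (q_4, 01, Z)
  read 0, top Z: go to q_4, push Z → (q_4, 1, Z)
  read 1, top Z: go to q_3, push XZ → (q_3, ε, XZ)
All input consumed in state q_3 with stack XZ.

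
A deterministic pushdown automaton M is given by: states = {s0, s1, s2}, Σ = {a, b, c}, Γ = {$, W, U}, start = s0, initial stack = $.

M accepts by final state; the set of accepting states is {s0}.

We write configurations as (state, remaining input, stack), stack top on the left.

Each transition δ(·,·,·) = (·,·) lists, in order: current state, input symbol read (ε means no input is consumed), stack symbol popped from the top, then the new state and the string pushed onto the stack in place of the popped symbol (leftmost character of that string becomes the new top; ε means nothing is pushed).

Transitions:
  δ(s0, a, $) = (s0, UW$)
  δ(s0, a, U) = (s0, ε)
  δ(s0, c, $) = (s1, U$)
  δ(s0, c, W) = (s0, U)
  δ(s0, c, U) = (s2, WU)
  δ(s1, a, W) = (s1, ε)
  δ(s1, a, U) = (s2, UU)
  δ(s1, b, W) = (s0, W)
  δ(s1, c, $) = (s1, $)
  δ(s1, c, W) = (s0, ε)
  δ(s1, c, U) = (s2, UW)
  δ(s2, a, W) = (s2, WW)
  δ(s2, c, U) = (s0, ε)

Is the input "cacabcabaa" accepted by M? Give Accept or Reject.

Reject

(s0, cacabcabaa, $) ⊢ (s1, acabcabaa, U$) ⊢ (s2, cabcabaa, UU$) ⊢ (s0, abcabaa, U$) ⊢ (s0, bcabaa, $)
No transition applies at (s0, bcabaa, $); input not fully consumed.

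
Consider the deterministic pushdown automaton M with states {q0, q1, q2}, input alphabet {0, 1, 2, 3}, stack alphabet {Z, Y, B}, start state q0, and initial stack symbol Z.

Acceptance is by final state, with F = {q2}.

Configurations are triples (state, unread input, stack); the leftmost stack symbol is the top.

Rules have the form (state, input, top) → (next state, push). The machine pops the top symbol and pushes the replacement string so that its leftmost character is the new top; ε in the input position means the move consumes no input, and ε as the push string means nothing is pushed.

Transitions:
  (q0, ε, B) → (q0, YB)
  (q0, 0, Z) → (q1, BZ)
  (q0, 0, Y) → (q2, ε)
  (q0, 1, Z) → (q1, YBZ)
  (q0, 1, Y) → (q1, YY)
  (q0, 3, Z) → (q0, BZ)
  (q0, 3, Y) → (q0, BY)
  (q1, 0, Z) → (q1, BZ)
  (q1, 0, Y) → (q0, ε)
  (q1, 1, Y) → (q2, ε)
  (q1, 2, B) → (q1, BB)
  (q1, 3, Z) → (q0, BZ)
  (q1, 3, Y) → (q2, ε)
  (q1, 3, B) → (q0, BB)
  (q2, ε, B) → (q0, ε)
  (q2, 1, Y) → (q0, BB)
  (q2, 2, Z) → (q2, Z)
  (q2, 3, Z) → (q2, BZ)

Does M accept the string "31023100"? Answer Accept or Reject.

(q0, 31023100, Z)
  read 3, top Z: go to q0, push BZ → (q0, 1023100, BZ)
  ε-move, top B: go to q0, push YB → (q0, 1023100, YBZ)
  read 1, top Y: go to q1, push YY → (q1, 023100, YYBZ)
  read 0, top Y: go to q0, push ε → (q0, 23100, YBZ)
No transition applies at (q0, 23100, YBZ); input not fully consumed.

Reject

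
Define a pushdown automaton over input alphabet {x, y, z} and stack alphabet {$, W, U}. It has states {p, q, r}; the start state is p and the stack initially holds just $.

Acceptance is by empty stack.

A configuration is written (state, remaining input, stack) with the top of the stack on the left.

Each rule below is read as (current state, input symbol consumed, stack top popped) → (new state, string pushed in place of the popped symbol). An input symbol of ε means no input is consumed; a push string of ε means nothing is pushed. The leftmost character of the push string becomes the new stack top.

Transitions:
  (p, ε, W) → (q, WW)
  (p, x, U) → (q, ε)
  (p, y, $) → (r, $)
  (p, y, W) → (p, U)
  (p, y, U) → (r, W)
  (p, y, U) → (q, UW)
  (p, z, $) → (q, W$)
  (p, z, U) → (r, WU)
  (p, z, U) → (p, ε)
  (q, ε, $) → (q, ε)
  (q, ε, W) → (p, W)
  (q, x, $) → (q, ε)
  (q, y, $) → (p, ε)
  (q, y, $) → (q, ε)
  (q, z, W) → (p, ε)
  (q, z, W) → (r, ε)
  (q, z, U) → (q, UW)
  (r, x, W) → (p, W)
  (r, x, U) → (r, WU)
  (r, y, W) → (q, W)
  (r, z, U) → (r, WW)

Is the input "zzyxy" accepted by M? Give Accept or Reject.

Accept

One accepting computation: (p, zzyxy, $) ⊢ (q, zyxy, W$) ⊢ (p, zyxy, W$) ⊢ (q, zyxy, WW$) ⊢ (p, yxy, W$) ⊢ (p, xy, U$) ⊢ (q, y, $) ⊢ (p, ε, ε)
All input consumed and the stack is empty.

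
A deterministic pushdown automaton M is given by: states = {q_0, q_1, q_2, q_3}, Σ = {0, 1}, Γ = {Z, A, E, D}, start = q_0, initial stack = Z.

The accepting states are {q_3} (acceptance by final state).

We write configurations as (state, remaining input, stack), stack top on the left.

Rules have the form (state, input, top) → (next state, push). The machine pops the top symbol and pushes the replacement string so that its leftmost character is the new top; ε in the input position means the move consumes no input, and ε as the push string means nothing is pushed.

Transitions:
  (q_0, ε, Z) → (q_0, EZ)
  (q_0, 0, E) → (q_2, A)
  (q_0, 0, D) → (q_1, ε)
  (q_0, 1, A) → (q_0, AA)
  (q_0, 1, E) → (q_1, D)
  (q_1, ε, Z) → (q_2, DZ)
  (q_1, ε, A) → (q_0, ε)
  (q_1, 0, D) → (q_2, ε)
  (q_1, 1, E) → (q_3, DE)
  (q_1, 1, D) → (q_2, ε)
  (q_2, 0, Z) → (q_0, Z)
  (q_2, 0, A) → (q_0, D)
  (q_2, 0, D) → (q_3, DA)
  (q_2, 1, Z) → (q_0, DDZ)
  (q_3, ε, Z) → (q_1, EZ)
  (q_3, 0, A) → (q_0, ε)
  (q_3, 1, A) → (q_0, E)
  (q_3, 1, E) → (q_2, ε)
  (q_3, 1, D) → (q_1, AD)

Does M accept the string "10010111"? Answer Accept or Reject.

(q_0, 10010111, Z) ⊢ (q_0, 10010111, EZ) ⊢ (q_1, 0010111, DZ) ⊢ (q_2, 010111, Z) ⊢ (q_0, 10111, Z) ⊢ (q_0, 10111, EZ) ⊢ (q_1, 0111, DZ) ⊢ (q_2, 111, Z) ⊢ (q_0, 11, DDZ)
No transition applies at (q_0, 11, DDZ); input not fully consumed.

Reject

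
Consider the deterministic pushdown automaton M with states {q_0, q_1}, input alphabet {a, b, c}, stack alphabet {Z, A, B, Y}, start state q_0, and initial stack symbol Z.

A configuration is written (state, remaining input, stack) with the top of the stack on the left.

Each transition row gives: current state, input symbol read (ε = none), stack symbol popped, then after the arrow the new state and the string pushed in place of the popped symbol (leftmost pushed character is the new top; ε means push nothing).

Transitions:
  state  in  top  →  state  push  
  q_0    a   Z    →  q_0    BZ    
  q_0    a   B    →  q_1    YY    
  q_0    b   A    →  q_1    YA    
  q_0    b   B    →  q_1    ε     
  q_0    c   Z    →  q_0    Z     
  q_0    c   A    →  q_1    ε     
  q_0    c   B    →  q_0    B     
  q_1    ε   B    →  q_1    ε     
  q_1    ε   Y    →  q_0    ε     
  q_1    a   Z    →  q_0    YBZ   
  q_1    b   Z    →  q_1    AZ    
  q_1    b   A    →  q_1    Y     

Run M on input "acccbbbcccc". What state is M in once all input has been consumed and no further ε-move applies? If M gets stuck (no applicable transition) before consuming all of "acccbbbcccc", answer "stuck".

q_0

(q_0, acccbbbcccc, Z)
  read a, top Z: go to q_0, push BZ → (q_0, cccbbbcccc, BZ)
  read c, top B: go to q_0, push B → (q_0, ccbbbcccc, BZ)
  read c, top B: go to q_0, push B → (q_0, cbbbcccc, BZ)
  read c, top B: go to q_0, push B → (q_0, bbbcccc, BZ)
  read b, top B: go to q_1, push ε → (q_1, bbcccc, Z)
  read b, top Z: go to q_1, push AZ → (q_1, bcccc, AZ)
  read b, top A: go to q_1, push Y → (q_1, cccc, YZ)
  ε-move, top Y: go to q_0, push ε → (q_0, cccc, Z)
  read c, top Z: go to q_0, push Z → (q_0, ccc, Z)
  read c, top Z: go to q_0, push Z → (q_0, cc, Z)
  read c, top Z: go to q_0, push Z → (q_0, c, Z)
  read c, top Z: go to q_0, push Z → (q_0, ε, Z)
All input consumed; M is in state q_0.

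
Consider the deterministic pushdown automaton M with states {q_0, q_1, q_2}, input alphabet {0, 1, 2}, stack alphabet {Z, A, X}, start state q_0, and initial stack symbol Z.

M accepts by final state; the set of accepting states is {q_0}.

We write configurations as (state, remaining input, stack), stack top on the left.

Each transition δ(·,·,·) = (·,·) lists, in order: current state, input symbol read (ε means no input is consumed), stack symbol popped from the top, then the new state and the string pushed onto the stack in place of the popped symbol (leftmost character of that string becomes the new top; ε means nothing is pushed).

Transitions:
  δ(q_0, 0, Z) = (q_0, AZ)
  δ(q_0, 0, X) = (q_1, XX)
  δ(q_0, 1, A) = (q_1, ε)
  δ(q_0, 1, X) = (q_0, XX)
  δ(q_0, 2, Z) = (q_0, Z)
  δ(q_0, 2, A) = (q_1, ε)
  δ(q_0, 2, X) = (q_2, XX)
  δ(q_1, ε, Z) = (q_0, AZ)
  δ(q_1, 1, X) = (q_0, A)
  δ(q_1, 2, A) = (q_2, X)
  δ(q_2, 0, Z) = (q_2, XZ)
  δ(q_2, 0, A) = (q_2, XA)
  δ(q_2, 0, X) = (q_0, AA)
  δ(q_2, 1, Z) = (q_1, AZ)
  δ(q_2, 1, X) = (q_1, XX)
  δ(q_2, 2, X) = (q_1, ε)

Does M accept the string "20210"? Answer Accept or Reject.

(q_0, 20210, Z)
  read 2, top Z: go to q_0, push Z → (q_0, 0210, Z)
  read 0, top Z: go to q_0, push AZ → (q_0, 210, AZ)
  read 2, top A: go to q_1, push ε → (q_1, 10, Z)
  ε-move, top Z: go to q_0, push AZ → (q_0, 10, AZ)
  read 1, top A: go to q_1, push ε → (q_1, 0, Z)
  ε-move, top Z: go to q_0, push AZ → (q_0, 0, AZ)
No transition applies at (q_0, 0, AZ); input not fully consumed.

Reject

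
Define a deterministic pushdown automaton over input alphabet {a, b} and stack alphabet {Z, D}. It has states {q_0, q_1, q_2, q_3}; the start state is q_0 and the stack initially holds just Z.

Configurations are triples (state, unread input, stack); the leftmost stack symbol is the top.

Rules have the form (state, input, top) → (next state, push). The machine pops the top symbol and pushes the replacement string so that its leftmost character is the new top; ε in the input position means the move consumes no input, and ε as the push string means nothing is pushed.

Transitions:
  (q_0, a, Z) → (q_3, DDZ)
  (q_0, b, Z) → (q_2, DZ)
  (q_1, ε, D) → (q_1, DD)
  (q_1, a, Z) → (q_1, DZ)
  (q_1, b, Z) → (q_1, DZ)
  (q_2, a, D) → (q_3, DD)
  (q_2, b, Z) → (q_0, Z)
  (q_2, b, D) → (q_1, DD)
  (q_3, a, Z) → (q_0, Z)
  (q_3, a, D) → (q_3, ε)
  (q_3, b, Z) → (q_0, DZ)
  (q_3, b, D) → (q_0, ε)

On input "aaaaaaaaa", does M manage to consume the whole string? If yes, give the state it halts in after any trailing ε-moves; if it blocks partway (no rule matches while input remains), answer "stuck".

q_3

(q_0, aaaaaaaaa, Z) ⊢ (q_3, aaaaaaaa, DDZ) ⊢ (q_3, aaaaaaa, DZ) ⊢ (q_3, aaaaaa, Z) ⊢ (q_0, aaaaa, Z) ⊢ (q_3, aaaa, DDZ) ⊢ (q_3, aaa, DZ) ⊢ (q_3, aa, Z) ⊢ (q_0, a, Z) ⊢ (q_3, ε, DDZ)
All input consumed; M is in state q_3.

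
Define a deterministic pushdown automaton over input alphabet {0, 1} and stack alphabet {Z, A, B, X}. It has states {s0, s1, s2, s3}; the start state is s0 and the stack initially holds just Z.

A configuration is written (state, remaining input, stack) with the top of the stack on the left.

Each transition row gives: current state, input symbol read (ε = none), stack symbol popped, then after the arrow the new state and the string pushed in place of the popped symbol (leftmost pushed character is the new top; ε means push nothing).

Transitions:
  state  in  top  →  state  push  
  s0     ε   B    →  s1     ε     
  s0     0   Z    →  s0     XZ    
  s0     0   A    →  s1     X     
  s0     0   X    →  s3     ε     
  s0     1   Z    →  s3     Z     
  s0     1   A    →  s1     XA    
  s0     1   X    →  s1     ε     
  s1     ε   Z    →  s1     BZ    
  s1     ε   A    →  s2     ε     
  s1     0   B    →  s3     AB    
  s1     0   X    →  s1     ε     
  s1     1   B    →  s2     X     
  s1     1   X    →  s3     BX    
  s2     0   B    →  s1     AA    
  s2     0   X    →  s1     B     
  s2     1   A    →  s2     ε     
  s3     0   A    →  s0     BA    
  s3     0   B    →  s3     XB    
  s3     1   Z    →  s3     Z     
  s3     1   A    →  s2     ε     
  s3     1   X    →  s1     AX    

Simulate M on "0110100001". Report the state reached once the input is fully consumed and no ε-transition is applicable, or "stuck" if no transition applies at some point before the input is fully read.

(s0, 0110100001, Z)
  read 0, top Z: go to s0, push XZ → (s0, 110100001, XZ)
  read 1, top X: go to s1, push ε → (s1, 10100001, Z)
  ε-move, top Z: go to s1, push BZ → (s1, 10100001, BZ)
  read 1, top B: go to s2, push X → (s2, 0100001, XZ)
  read 0, top X: go to s1, push B → (s1, 100001, BZ)
  read 1, top B: go to s2, push X → (s2, 00001, XZ)
  read 0, top X: go to s1, push B → (s1, 0001, BZ)
  read 0, top B: go to s3, push AB → (s3, 001, ABZ)
  read 0, top A: go to s0, push BA → (s0, 01, BABZ)
  ε-move, top B: go to s1, push ε → (s1, 01, ABZ)
  ε-move, top A: go to s2, push ε → (s2, 01, BZ)
  read 0, top B: go to s1, push AA → (s1, 1, AAZ)
  ε-move, top A: go to s2, push ε → (s2, 1, AZ)
  read 1, top A: go to s2, push ε → (s2, ε, Z)
All input consumed; M is in state s2.

s2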